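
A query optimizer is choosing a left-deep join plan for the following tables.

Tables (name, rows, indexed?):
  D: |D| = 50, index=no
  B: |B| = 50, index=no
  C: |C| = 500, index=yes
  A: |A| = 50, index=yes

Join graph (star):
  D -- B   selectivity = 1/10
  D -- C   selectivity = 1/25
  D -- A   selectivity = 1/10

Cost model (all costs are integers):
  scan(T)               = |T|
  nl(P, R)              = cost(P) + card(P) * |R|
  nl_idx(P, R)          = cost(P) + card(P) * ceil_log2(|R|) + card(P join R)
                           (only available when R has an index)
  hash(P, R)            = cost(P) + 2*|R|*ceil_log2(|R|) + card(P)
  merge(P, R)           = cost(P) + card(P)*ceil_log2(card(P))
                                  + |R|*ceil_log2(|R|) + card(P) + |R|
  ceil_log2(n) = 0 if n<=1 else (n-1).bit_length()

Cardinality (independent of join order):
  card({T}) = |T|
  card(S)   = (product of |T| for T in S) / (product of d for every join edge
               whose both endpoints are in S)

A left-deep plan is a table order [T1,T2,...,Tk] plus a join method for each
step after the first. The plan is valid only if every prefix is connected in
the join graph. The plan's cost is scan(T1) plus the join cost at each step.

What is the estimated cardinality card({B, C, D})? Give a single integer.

Tables in S: B(50), C(500), D(50)
Edges inside S: D-B(d=10), D-C(d=25)
numerator = 50 * 500 * 50 = 1250000
denominator = 10 * 25 = 250
card(S) = 1250000 / 250 = 5000

5000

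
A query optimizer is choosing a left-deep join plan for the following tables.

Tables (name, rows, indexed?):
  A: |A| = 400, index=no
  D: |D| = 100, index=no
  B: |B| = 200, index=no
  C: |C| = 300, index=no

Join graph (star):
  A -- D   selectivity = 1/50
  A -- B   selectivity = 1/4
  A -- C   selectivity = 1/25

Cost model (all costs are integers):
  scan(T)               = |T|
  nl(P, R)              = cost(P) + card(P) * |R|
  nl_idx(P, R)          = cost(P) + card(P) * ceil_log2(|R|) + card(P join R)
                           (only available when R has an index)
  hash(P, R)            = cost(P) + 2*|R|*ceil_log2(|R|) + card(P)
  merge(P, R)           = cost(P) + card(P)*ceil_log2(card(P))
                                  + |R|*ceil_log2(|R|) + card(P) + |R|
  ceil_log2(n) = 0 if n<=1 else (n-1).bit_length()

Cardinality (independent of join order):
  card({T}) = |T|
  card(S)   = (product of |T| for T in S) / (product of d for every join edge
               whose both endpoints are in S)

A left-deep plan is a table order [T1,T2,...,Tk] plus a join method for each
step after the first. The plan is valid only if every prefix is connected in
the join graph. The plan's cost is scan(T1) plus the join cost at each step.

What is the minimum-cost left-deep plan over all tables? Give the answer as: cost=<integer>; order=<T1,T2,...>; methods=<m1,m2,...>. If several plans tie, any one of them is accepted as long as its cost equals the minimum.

cost=21200; order=A,D,C,B; methods=hash,hash,hash

Selinger DP (subsets sized 1..n):
  {A}: scan cost=400, card=400
  {D}: scan cost=100, card=100
  {B}: scan cost=200, card=200
  {C}: scan cost=300, card=300
  {AD}: card=800; try (D,hash)→2200, (A,merge)→4900, (D,merge)→5200, (A,hash)→7400, (A,nl)→40100, (D,nl)→40400; best=2200 via (D,hash)
  {AB}: card=20000; try (B,hash)→4000, (A,merge)→6000, (B,merge)→6200, (A,hash)→7600, (A,nl)→80200, (B,nl)→80400; best=4000 via (B,hash)
  {AC}: card=4800; try (C,hash)→6200, (A,merge)→7300, (C,merge)→7400, (A,hash)→7800, (A,nl)→120300, (C,nl)→120400; best=6200 via (C,hash)
  {ABD}: card=40000; try (B,hash)→6200, (B,merge)→12800, (D,hash)→25400, (B,nl)→162200, (D,merge)→324800, (D,nl)→2004000; best=6200 via (B,hash)
  {ACD}: card=9600; try (C,hash)→8400, (D,hash)→12400, (C,merge)→14000, (D,merge)→74200, (C,nl)→242200, (D,nl)→486200; best=8400 via (C,hash)
  {ABC}: card=240000; try (B,hash)→14200, (C,hash)→29400, (B,merge)→75200, (C,merge)→327000, (B,nl)→966200, (C,nl)→6004000; best=14200 via (B,hash)
  {ABCD}: card=480000; try (B,hash)→21200, (C,hash)→51600, (B,merge)→154200, (D,hash)→255600, (C,merge)→689200, (B,nl)→1928400 …(+3); best=21200 via (B,hash)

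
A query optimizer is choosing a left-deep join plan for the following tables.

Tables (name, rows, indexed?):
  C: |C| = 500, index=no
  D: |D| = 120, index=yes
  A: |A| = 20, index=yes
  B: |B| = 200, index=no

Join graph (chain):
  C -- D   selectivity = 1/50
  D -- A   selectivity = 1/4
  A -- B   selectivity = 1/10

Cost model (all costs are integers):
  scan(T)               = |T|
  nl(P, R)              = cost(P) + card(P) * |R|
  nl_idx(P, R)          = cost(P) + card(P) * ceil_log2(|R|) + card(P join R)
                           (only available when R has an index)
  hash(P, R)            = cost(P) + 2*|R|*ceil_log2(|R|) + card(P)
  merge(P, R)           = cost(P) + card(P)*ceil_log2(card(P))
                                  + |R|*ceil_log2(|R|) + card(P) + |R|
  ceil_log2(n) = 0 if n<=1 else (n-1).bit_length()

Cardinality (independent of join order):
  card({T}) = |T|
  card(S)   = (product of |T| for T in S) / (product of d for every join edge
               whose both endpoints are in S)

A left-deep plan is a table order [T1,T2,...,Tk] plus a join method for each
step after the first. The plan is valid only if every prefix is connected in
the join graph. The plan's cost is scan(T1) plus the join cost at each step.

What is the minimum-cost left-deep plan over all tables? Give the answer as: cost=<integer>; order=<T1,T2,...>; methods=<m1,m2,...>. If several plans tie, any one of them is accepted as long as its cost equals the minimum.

cost=13280; order=C,D,A,B; methods=hash,hash,hash

Selinger DP (subsets sized 1..n):
  {C}: scan cost=500, card=500
  {D}: scan cost=120, card=120
  {A}: scan cost=20, card=20
  {B}: scan cost=200, card=200
  {CD}: card=1200; try (D,hash)→2680, (D,nl_idx)→5200, (C,merge)→6080, (D,merge)→6460, (C,hash)→9240, (C,nl)→60120 …(+1); best=2680 via (D,hash)
  {AD}: card=600; try (A,hash)→440, (D,nl_idx)→760, (D,merge)→1100, (A,merge)→1200, (A,nl_idx)→1320, (D,hash)→1720 …(+2); best=440 via (A,hash)
  {AB}: card=400; try (A,hash)→600, (A,nl_idx)→1600, (B,merge)→1940, (A,merge)→2120, (B,hash)→3240, (B,nl)→4020 …(+1); best=600 via (A,hash)
  {ACD}: card=6000; try (A,hash)→4080, (C,hash)→10040, (C,merge)→12040, (A,nl_idx)→14680, (A,merge)→17200, (A,nl)→26680 …(+1); best=4080 via (A,hash)
  {ABD}: card=12000; try (D,hash)→2680, (B,hash)→4240, (D,merge)→5560, (B,merge)→8840, (D,nl_idx)→15400, (D,nl)→48600 …(+1); best=2680 via (D,hash)
  {ABCD}: card=120000; try (B,hash)→13280, (C,hash)→23680, (B,merge)→89880, (C,merge)→187680, (B,nl)→1204080, (C,nl)→6002680; best=13280 via (B,hash)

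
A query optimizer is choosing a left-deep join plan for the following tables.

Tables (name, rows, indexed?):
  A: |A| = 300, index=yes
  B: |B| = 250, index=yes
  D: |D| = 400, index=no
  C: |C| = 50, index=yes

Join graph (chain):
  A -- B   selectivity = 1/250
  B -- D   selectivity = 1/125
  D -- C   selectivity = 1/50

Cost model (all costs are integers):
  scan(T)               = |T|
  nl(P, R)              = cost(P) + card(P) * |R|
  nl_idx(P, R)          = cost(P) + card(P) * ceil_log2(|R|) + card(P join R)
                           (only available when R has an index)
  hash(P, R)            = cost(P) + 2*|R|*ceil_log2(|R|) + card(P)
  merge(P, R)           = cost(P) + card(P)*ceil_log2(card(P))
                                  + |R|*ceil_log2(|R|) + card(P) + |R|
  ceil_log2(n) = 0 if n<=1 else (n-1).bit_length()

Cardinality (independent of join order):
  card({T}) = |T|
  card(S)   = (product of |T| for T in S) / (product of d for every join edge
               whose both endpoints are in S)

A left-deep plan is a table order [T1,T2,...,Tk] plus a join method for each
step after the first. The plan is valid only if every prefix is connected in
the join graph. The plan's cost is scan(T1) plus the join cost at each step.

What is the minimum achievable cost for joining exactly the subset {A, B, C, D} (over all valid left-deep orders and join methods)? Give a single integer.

Selinger DP over subsets of {A,B,C,D}:
  {A}: scan cost=300, card=300
  {B}: scan cost=250, card=250
  {D}: scan cost=400, card=400
  {C}: scan cost=50, card=50
  {AB}: card=300; try (A,nl_idx)→2800, (B,nl_idx)→3000, (B,hash)→4600, (A,merge)→5500, (B,merge)→5550, (A,hash)→5900 …(+2); best=2800 via (A,nl_idx)
  {BD}: card=800; try (B,nl_idx)→4400, (B,hash)→4800, (D,merge)→6500, (B,merge)→6650, (D,hash)→7700, (D,nl)→100250 …(+1); best=4400 via (B,nl_idx)
  {CD}: card=400; try (C,hash)→1400, (C,nl_idx)→3200, (D,merge)→4400, (C,merge)→4750, (D,hash)→7300, (D,nl)→20050 …(+1); best=1400 via (C,hash)
  {ABD}: card=960; try (D,merge)→9800, (D,hash)→10300, (A,hash)→10600, (A,nl_idx)→12560, (A,merge)→16200, (D,nl)→122800 …(+1); best=9800 via (D,merge)
  {BCD}: card=800; try (B,nl_idx)→5400, (C,hash)→5800, (B,hash)→5800, (B,merge)→7650, (C,nl_idx)→10000, (C,merge)→13550 …(+2); best=5400 via (B,nl_idx)
  {ABCD}: card=960; try (C,hash)→11360, (A,hash)→11600, (A,nl_idx)→13560, (C,nl_idx)→16520, (A,merge)→17200, (C,merge)→20710 …(+2); best=11360 via (C,hash)

11360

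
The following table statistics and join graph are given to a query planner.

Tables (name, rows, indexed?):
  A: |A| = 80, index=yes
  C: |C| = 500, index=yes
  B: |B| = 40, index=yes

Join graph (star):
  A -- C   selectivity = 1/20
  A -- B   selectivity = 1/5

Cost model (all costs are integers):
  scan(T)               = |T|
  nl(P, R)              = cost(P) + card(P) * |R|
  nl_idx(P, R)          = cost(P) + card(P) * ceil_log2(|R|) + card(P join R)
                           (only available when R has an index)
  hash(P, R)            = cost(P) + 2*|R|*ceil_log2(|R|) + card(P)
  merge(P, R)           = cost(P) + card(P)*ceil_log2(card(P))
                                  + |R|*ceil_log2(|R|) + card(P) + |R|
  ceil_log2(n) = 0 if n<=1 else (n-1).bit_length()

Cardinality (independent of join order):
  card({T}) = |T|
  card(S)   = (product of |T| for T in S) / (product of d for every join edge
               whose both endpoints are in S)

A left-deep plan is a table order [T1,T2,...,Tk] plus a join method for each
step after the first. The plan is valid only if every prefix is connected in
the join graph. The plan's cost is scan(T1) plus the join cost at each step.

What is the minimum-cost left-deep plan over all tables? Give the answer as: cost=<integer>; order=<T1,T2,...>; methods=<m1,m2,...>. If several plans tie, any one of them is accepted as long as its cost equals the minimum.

cost=4600; order=C,A,B; methods=hash,hash

Selinger DP (subsets sized 1..n):
  {A}: scan cost=80, card=80
  {C}: scan cost=500, card=500
  {B}: scan cost=40, card=40
  {AC}: card=2000; try (A,hash)→2120, (C,nl_idx)→2800, (C,merge)→5720, (A,nl_idx)→6000, (A,merge)→6140, (C,hash)→9160 …(+2); best=2120 via (A,hash)
  {AB}: card=640; try (B,hash)→640, (A,merge)→960, (A,nl_idx)→960, (B,merge)→1000, (B,nl_idx)→1200, (A,hash)→1200 …(+2); best=640 via (B,hash)
  {ABC}: card=16000; try (B,hash)→4600, (C,hash)→10280, (C,merge)→12680, (C,nl_idx)→22400, (B,merge)→26400, (B,nl_idx)→30120 …(+2); best=4600 via (B,hash)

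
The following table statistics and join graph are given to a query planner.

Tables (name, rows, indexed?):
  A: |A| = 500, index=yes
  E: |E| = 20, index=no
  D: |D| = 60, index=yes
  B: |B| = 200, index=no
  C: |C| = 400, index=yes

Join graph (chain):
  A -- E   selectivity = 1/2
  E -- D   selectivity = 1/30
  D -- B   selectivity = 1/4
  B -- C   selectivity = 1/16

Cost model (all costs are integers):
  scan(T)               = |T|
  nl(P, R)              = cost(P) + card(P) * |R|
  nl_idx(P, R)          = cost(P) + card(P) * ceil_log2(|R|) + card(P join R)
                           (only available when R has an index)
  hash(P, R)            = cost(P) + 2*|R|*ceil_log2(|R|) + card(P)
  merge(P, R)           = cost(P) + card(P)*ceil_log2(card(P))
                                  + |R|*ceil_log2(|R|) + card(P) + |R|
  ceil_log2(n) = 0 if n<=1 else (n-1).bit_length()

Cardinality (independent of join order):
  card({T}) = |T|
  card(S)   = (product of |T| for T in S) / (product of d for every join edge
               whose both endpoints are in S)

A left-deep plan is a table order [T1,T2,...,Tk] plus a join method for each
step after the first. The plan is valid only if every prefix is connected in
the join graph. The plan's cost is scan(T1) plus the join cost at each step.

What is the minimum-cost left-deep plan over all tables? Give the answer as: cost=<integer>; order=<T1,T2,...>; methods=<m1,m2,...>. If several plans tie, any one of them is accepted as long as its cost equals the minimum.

cost=70460; order=E,D,B,C,A; methods=nl_idx,merge,hash,hash

Selinger DP (subsets sized 1..n):
  {A}: scan cost=500, card=500
  {E}: scan cost=20, card=20
  {D}: scan cost=60, card=60
  {B}: scan cost=200, card=200
  {C}: scan cost=400, card=400
  {AE}: card=5000; try (E,hash)→1200, (A,merge)→5140, (A,nl_idx)→5200, (E,merge)→5620, (A,hash)→9040, (A,nl)→10020 …(+1); best=1200 via (E,hash)
  {DE}: card=40; try (D,nl_idx)→180, (E,hash)→320, (D,merge)→560, (E,merge)→600, (D,hash)→760, (D,nl)→1220 …(+1); best=180 via (D,nl_idx)
  {BD}: card=3000; try (D,hash)→1120, (B,merge)→2280, (D,merge)→2420, (B,hash)→3320, (D,nl_idx)→4400, (B,nl)→12060 …(+1); best=1120 via (D,hash)
  {BC}: card=5000; try (B,hash)→4000, (C,merge)→6000, (B,merge)→6200, (C,nl_idx)→7000, (C,hash)→7600, (C,nl)→80200 …(+1); best=4000 via (B,hash)
  {ADE}: card=10000; try (A,merge)→5460, (D,hash)→6920, (A,hash)→9220, (A,nl_idx)→10540, (A,nl)→20180, (D,nl_idx)→41200 …(+2); best=5460 via (A,merge)
  {BDE}: card=2000; try (B,merge)→2260, (B,hash)→3420, (E,hash)→4320, (B,nl)→8180, (E,merge)→40240, (E,nl)→61120; best=2260 via (B,merge)
  {BCD}: card=75000; try (D,hash)→9720, (C,hash)→11320, (C,merge)→44120, (D,merge)→74420, (C,nl_idx)→103120, (D,nl_idx)→109000 …(+2); best=9720 via (D,hash)
  {ABDE}: card=500000; try (A,hash)→13260, (B,hash)→18660, (A,merge)→31260, (B,merge)→157260, (A,nl_idx)→520260, (A,nl)→1002260 …(+1); best=13260 via (A,hash)
  {BCDE}: card=50000; try (C,hash)→11460, (C,merge)→30260, (C,nl_idx)→70260, (E,hash)→84920, (C,nl)→802260, (E,merge)→1359840 …(+1); best=11460 via (C,hash)
  {ABCDE}: card=12500000; try (A,hash)→70460, (C,hash)→520460, (A,merge)→866460, (C,merge)→10017260, (A,nl_idx)→12961460, (C,nl_idx)→17013260 …(+2); best=70460 via (A,hash)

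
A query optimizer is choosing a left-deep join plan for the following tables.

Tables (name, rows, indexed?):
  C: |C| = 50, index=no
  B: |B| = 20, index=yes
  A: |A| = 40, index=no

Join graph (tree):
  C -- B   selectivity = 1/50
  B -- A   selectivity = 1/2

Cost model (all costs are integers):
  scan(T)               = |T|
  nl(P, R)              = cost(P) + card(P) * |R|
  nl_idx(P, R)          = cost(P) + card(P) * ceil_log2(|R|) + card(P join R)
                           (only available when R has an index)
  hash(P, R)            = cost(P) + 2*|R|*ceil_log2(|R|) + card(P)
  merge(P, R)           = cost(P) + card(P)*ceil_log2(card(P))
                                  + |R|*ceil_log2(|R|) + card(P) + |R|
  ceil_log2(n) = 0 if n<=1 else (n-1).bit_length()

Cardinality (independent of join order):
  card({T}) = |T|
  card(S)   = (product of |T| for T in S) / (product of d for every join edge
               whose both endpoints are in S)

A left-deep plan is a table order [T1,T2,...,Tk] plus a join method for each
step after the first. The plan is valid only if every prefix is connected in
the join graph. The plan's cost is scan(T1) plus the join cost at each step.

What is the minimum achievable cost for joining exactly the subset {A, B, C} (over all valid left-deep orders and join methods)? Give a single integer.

700

Selinger DP over subsets of {A,B,C}:
  {C}: scan cost=50, card=50
  {B}: scan cost=20, card=20
  {A}: scan cost=40, card=40
  {BC}: card=20; try (B,hash)→300, (B,nl_idx)→320, (C,merge)→490, (B,merge)→520, (C,hash)→640, (C,nl)→1020 …(+1); best=300 via (B,hash)
  {AB}: card=400; try (B,hash)→280, (A,merge)→420, (B,merge)→440, (A,hash)→520, (B,nl_idx)→640, (A,nl)→820 …(+1); best=280 via (B,hash)
  {ABC}: card=400; try (A,merge)→700, (A,hash)→800, (A,nl)→1100, (C,hash)→1280, (C,merge)→4630, (C,nl)→20280; best=700 via (A,merge)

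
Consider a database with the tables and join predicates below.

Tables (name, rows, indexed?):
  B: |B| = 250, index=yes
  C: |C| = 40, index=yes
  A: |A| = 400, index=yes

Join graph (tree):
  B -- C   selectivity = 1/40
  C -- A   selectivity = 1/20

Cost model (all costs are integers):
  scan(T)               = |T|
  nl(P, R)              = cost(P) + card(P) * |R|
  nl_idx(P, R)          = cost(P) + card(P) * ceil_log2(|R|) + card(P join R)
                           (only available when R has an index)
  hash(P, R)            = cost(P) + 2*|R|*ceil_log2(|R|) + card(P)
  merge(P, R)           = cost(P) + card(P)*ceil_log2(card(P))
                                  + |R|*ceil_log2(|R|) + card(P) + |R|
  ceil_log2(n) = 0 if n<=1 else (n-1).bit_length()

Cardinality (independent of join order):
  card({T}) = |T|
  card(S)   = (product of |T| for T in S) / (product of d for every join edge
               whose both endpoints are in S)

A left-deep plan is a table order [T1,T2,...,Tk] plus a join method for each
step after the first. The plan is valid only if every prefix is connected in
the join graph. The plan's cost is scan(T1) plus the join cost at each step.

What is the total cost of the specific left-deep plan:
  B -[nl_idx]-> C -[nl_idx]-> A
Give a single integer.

step 1: scan B: cost=250, card=250
step 2: join C via nl_idx
    card(P join C) = 250*40/(40) = 250
    cost = 250 + 250*6 + 250 = 2000
step 3: join A via nl_idx
    card(P join A) = 250*400/(20) = 5000
    cost = 2000 + 250*9 + 5000 = 9250

9250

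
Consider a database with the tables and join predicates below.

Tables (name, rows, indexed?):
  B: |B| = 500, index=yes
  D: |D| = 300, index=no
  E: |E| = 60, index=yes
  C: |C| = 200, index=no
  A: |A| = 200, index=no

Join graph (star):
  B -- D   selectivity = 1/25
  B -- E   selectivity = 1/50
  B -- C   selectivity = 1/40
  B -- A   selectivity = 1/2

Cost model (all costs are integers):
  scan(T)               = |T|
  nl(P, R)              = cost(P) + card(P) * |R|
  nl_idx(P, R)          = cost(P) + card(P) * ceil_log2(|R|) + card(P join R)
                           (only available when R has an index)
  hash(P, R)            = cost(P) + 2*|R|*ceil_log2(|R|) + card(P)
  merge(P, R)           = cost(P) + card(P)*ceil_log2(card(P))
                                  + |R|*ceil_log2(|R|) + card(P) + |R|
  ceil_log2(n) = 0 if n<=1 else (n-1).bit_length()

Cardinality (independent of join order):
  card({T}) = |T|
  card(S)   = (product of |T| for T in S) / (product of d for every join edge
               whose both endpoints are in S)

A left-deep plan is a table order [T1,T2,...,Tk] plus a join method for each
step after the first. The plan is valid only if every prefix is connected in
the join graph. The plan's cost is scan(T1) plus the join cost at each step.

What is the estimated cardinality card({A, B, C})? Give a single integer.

250000

Tables in S: A(200), B(500), C(200)
Edges inside S: B-C(d=40), B-A(d=2)
numerator = 200 * 500 * 200 = 20000000
denominator = 40 * 2 = 80
card(S) = 20000000 / 80 = 250000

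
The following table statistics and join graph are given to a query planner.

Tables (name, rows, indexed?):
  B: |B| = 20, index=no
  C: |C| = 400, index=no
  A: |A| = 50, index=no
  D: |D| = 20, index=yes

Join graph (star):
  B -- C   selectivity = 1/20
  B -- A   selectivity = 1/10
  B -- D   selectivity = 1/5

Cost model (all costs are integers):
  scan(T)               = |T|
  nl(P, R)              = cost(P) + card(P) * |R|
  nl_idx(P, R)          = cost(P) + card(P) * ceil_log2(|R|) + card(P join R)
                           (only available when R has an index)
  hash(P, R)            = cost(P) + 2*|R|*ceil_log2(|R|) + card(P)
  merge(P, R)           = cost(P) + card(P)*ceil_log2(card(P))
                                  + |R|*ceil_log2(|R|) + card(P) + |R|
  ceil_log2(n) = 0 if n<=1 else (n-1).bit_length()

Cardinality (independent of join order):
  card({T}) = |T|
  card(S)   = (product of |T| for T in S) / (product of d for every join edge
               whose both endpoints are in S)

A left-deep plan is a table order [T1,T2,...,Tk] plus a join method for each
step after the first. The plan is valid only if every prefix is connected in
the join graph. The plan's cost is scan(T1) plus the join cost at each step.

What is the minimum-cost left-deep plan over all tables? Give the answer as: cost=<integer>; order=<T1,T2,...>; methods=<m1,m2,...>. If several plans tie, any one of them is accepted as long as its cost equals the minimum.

Selinger DP (subsets sized 1..n):
  {B}: scan cost=20, card=20
  {C}: scan cost=400, card=400
  {A}: scan cost=50, card=50
  {D}: scan cost=20, card=20
  {BC}: card=400; try (B,hash)→1000, (C,merge)→4140, (B,merge)→4520, (C,hash)→7240, (C,nl)→8020, (B,nl)→8400; best=1000 via (B,hash)
  {AB}: card=100; try (B,hash)→300, (A,merge)→490, (B,merge)→520, (A,hash)→640, (A,nl)→1020, (B,nl)→1050; best=300 via (B,hash)
  {BD}: card=80; try (D,nl_idx)→200, (D,hash)→240, (B,hash)→240, (D,merge)→260, (B,merge)→260, (D,nl)→420 …(+1); best=200 via (D,nl_idx)
  {ABC}: card=2000; try (A,hash)→2000, (C,merge)→5100, (A,merge)→5350, (C,hash)→7600, (A,nl)→21000, (C,nl)→40300; best=2000 via (A,hash)
  {BCD}: card=1600; try (D,hash)→1600, (D,nl_idx)→4600, (C,merge)→4840, (D,merge)→5120, (C,hash)→7480, (D,nl)→9000 …(+1); best=1600 via (D,hash)
  {ABD}: card=400; try (D,hash)→600, (A,hash)→880, (A,merge)→1190, (D,nl_idx)→1200, (D,merge)→1220, (D,nl)→2300 …(+1); best=600 via (D,hash)
  {ABCD}: card=8000; try (A,hash)→3800, (D,hash)→4200, (C,hash)→8200, (C,merge)→8600, (D,nl_idx)→20000, (A,merge)→21150 …(+4); best=3800 via (A,hash)

cost=3800; order=C,B,D,A; methods=hash,hash,hash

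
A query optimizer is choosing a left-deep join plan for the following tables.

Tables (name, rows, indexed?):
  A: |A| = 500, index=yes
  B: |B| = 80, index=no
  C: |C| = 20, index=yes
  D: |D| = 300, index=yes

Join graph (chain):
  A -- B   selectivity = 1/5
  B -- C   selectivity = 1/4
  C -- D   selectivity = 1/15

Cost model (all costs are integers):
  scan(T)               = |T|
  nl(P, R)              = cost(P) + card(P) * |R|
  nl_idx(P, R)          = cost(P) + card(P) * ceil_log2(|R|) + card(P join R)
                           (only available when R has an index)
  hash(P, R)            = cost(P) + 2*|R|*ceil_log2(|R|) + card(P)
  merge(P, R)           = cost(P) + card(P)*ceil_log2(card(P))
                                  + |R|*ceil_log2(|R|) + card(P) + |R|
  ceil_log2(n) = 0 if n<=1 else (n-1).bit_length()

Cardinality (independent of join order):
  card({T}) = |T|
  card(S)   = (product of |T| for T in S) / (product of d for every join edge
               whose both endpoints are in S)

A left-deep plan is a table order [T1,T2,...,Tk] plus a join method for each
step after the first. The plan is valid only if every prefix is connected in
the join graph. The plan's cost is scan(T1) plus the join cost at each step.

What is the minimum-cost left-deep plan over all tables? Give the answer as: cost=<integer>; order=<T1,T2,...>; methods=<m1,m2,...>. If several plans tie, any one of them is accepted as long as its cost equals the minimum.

Selinger DP (subsets sized 1..n):
  {A}: scan cost=500, card=500
  {B}: scan cost=80, card=80
  {C}: scan cost=20, card=20
  {D}: scan cost=300, card=300
  {AB}: card=8000; try (B,hash)→2120, (A,merge)→5720, (B,merge)→6140, (A,nl_idx)→8800, (A,hash)→9160, (A,nl)→40080 …(+1); best=2120 via (B,hash)
  {BC}: card=400; try (C,hash)→360, (B,merge)→780, (C,merge)→840, (C,nl_idx)→880, (B,hash)→1160, (B,nl)→1620 …(+1); best=360 via (C,hash)
  {CD}: card=400; try (D,nl_idx)→600, (C,hash)→800, (C,nl_idx)→2200, (D,merge)→3140, (C,merge)→3420, (D,hash)→5440 …(+2); best=600 via (D,nl_idx)
  {ABC}: card=40000; try (A,merge)→9360, (A,hash)→9760, (C,hash)→10320, (A,nl_idx)→43960, (C,nl_idx)→82120, (C,merge)→114240 …(+2); best=9360 via (A,merge)
  {BCD}: card=8000; try (B,hash)→2120, (B,merge)→5240, (D,hash)→6160, (D,merge)→7360, (D,nl_idx)→11960, (B,nl)→32600 …(+1); best=2120 via (B,hash)
  {ABCD}: card=800000; try (A,hash)→19120, (D,hash)→54760, (A,merge)→119120, (D,merge)→692360, (A,nl_idx)→874120, (D,nl_idx)→1169360 …(+2); best=19120 via (A,hash)

cost=19120; order=C,D,B,A; methods=nl_idx,hash,hash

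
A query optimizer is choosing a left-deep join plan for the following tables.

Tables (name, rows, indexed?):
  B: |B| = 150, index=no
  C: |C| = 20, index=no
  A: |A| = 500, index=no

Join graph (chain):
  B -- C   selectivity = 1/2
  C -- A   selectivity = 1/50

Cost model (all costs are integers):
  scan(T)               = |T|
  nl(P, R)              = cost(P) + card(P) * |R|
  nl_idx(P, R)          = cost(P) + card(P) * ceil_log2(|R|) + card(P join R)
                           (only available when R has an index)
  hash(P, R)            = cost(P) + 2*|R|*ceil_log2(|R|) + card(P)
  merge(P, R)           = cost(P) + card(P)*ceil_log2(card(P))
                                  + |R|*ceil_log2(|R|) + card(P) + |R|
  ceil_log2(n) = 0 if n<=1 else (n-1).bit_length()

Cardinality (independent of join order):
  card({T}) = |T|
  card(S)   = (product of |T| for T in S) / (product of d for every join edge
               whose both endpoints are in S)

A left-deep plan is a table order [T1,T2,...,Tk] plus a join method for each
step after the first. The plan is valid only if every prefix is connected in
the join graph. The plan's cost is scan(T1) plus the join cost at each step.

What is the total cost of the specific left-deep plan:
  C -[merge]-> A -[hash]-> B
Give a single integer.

step 1: scan C: cost=20, card=20
step 2: join A via merge
    card(P join A) = 20*500/(50) = 200
    cost = 20 + 20*5 + 500*9 + 20 + 500 = 5140
step 3: join B via hash
    card(P join B) = 200*150/(2) = 15000
    cost = 5140 + 2*150*8 + 200 = 7740

7740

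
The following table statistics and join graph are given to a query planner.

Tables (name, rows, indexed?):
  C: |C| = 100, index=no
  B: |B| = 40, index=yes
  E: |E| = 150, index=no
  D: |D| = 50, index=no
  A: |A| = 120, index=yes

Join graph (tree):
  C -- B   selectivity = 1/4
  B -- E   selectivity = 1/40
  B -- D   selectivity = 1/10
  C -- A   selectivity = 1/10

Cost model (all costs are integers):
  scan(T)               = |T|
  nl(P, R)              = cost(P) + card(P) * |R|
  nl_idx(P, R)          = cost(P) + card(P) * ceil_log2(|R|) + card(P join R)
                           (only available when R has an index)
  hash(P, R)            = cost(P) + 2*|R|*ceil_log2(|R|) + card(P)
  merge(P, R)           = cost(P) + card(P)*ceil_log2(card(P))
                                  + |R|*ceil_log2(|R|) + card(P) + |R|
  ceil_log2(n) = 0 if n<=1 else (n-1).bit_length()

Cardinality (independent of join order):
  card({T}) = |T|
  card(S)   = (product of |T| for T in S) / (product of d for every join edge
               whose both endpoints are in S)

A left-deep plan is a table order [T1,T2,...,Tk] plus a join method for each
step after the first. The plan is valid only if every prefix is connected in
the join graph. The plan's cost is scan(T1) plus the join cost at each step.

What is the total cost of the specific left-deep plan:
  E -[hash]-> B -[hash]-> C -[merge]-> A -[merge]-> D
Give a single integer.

step 1: scan E: cost=150, card=150
step 2: join B via hash
    card(P join B) = 150*40/(40) = 150
    cost = 150 + 2*40*6 + 150 = 780
step 3: join C via hash
    card(P join C) = 150*100/(4) = 3750
    cost = 780 + 2*100*7 + 150 = 2330
step 4: join A via merge
    card(P join A) = 3750*120/(10) = 45000
    cost = 2330 + 3750*12 + 120*7 + 3750 + 120 = 52040
step 5: join D via merge
    card(P join D) = 45000*50/(10) = 225000
    cost = 52040 + 45000*16 + 50*6 + 45000 + 50 = 817390

817390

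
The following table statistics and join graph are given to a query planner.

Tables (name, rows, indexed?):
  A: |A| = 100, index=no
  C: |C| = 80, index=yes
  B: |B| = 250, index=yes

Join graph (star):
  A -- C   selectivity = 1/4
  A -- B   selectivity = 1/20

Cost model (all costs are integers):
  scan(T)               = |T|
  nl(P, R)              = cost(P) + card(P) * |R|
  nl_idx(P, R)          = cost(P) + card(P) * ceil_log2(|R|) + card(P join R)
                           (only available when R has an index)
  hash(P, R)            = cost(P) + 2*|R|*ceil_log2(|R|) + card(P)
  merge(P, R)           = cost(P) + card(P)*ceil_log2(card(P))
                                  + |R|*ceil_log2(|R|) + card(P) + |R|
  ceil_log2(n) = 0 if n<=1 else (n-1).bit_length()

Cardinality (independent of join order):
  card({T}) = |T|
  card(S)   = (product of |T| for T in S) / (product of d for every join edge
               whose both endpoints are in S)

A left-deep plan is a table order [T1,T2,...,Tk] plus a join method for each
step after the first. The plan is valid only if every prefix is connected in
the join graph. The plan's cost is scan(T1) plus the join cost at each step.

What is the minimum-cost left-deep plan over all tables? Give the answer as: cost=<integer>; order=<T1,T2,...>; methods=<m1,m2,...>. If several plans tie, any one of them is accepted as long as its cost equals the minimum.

Selinger DP (subsets sized 1..n):
  {A}: scan cost=100, card=100
  {C}: scan cost=80, card=80
  {B}: scan cost=250, card=250
  {AC}: card=2000; try (C,hash)→1320, (A,merge)→1520, (C,merge)→1540, (A,hash)→1560, (C,nl_idx)→2800, (A,nl)→8080 …(+1); best=1320 via (C,hash)
  {AB}: card=1250; try (A,hash)→1900, (B,nl_idx)→2150, (B,merge)→3150, (A,merge)→3300, (B,hash)→4200, (B,nl)→25100 …(+1); best=1900 via (A,hash)
  {ABC}: card=25000; try (C,hash)→4270, (B,hash)→7320, (C,merge)→17540, (B,merge)→27570, (C,nl_idx)→35650, (B,nl_idx)→42320 …(+2); best=4270 via (C,hash)

cost=4270; order=B,A,C; methods=hash,hash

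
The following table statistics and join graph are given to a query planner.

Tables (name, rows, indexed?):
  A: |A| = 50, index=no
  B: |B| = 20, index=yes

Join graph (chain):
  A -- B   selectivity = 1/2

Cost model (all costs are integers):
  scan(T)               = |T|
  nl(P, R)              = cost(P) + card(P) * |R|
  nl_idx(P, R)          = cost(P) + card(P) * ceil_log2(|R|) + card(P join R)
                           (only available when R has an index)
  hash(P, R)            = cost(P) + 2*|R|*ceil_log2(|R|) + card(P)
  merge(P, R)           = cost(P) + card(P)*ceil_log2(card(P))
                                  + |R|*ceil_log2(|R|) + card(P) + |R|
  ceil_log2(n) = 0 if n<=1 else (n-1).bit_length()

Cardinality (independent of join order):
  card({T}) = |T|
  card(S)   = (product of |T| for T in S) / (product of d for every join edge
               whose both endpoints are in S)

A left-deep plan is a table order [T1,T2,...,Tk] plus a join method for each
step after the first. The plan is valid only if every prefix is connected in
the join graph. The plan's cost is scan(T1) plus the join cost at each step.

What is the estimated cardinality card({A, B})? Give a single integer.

500

Tables in S: A(50), B(20)
Edges inside S: A-B(d=2)
numerator = 50 * 20 = 1000
denominator = 2 = 2
card(S) = 1000 / 2 = 500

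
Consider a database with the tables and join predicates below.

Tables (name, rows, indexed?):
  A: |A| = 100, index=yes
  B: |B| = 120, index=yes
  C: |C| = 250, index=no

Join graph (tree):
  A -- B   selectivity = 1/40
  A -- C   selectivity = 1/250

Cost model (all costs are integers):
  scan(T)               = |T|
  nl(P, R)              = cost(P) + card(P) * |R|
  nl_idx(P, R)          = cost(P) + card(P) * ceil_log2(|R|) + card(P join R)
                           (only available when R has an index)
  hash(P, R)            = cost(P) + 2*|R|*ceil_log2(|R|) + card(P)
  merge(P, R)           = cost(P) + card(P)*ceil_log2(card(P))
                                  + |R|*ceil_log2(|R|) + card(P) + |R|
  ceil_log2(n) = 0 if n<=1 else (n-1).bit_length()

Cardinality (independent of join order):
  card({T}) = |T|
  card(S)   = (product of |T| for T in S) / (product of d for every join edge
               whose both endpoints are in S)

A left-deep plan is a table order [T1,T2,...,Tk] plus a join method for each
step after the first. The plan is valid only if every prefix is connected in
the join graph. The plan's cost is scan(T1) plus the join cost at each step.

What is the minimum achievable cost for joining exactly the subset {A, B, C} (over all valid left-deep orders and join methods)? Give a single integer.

Selinger DP over subsets of {A,B,C}:
  {A}: scan cost=100, card=100
  {B}: scan cost=120, card=120
  {C}: scan cost=250, card=250
  {AB}: card=300; try (B,nl_idx)→1100, (A,nl_idx)→1260, (A,hash)→1640, (B,merge)→1860, (B,hash)→1880, (A,merge)→1880 …(+2); best=1100 via (B,nl_idx)
  {AC}: card=100; try (A,hash)→1900, (A,nl_idx)→2100, (C,merge)→3150, (A,merge)→3300, (C,hash)→4200, (C,nl)→25100 …(+1); best=1900 via (A,hash)
  {ABC}: card=300; try (B,nl_idx)→2900, (B,merge)→3660, (B,hash)→3680, (C,hash)→5400, (C,merge)→6350, (B,nl)→13900 …(+1); best=2900 via (B,nl_idx)

2900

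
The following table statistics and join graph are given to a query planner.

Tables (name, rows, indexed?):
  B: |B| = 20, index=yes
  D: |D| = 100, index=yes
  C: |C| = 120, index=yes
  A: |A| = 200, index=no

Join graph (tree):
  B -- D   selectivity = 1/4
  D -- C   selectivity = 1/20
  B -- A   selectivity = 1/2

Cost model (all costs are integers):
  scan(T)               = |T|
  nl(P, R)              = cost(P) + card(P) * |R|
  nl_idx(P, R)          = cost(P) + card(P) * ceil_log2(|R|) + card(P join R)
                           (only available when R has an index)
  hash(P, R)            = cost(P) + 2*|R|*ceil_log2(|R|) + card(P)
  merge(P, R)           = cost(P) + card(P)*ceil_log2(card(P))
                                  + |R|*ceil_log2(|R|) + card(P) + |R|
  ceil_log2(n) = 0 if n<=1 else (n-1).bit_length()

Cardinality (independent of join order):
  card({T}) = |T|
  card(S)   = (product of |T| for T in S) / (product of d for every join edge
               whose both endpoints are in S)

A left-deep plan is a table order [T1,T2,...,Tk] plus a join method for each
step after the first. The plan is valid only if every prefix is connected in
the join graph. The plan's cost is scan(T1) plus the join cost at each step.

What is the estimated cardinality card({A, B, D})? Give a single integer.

Tables in S: A(200), B(20), D(100)
Edges inside S: B-D(d=4), B-A(d=2)
numerator = 200 * 20 * 100 = 400000
denominator = 4 * 2 = 8
card(S) = 400000 / 8 = 50000

50000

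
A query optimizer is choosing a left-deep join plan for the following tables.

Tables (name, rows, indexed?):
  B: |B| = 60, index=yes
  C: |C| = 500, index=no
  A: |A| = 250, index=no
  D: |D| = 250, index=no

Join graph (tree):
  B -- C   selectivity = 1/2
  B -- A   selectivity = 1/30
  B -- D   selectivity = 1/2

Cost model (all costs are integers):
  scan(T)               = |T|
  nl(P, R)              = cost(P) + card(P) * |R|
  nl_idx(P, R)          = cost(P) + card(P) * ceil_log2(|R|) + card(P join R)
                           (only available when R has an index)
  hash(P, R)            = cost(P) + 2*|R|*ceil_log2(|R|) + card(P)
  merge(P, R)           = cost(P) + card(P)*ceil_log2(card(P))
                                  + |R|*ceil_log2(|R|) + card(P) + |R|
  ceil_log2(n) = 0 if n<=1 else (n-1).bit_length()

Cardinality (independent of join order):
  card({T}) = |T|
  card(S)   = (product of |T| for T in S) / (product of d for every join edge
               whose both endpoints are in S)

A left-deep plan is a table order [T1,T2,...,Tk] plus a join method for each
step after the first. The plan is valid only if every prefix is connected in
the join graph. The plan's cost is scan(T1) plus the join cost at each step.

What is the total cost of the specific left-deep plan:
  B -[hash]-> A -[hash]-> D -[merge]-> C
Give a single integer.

step 1: scan B: cost=60, card=60
step 2: join A via hash
    card(P join A) = 60*250/(30) = 500
    cost = 60 + 2*250*8 + 60 = 4120
step 3: join D via hash
    card(P join D) = 500*250/(2) = 62500
    cost = 4120 + 2*250*8 + 500 = 8620
step 4: join C via merge
    card(P join C) = 62500*500/(2) = 15625000
    cost = 8620 + 62500*16 + 500*9 + 62500 + 500 = 1076120

1076120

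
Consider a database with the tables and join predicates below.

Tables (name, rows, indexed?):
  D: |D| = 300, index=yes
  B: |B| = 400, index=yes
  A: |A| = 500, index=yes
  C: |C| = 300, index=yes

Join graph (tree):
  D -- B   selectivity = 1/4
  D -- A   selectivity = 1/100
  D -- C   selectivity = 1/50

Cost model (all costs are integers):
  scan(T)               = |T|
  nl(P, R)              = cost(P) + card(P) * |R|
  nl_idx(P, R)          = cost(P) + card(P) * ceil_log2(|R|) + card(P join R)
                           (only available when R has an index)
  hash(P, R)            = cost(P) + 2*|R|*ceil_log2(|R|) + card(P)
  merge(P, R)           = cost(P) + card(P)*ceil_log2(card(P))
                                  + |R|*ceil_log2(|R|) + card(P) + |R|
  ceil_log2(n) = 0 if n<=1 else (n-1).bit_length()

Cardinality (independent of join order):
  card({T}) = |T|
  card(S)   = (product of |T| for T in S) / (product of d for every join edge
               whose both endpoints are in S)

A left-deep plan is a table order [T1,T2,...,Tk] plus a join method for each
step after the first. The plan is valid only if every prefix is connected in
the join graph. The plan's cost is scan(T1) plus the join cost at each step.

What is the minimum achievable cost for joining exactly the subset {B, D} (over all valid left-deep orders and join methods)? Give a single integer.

6200

Selinger DP over subsets of {B,D}:
  {D}: scan cost=300, card=300
  {B}: scan cost=400, card=400
  {BD}: card=30000; try (D,hash)→6200, (B,merge)→7300, (D,merge)→7400, (B,hash)→7800, (B,nl_idx)→33000, (D,nl_idx)→34000 …(+2); best=6200 via (D,hash)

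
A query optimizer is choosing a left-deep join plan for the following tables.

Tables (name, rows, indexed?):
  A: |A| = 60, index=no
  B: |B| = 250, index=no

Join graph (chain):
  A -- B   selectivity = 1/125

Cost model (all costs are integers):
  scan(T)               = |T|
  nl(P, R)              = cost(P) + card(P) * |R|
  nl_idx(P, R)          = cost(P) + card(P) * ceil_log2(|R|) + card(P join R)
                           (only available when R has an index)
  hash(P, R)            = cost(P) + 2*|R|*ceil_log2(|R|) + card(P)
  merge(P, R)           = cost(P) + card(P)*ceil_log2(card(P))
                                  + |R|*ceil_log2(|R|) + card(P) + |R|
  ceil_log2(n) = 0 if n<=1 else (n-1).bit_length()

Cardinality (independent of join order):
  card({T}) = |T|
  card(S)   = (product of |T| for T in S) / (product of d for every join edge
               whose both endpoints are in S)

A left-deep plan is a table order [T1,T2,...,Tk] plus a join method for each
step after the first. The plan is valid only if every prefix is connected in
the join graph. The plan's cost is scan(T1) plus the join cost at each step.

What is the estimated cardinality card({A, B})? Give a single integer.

Tables in S: A(60), B(250)
Edges inside S: A-B(d=125)
numerator = 60 * 250 = 15000
denominator = 125 = 125
card(S) = 15000 / 125 = 120

120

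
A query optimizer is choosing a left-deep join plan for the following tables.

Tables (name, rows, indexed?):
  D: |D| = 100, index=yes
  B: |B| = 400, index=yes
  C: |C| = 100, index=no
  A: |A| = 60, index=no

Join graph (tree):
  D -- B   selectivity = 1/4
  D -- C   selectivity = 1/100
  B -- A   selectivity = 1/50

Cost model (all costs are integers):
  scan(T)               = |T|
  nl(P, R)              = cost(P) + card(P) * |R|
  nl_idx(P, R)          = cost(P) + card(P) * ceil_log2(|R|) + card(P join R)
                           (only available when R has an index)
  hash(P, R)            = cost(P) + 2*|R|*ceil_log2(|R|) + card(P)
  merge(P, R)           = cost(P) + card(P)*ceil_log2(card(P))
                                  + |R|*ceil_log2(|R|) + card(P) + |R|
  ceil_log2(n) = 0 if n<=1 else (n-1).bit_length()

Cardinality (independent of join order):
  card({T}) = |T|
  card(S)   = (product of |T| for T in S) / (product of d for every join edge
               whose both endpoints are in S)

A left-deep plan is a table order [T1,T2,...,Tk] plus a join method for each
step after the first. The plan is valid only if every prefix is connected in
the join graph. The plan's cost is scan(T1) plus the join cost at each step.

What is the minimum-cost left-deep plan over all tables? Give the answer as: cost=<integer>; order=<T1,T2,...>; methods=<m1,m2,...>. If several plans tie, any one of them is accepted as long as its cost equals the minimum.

cost=16360; order=A,B,D,C; methods=nl_idx,hash,hash

Selinger DP (subsets sized 1..n):
  {D}: scan cost=100, card=100
  {B}: scan cost=400, card=400
  {C}: scan cost=100, card=100
  {A}: scan cost=60, card=60
  {BD}: card=10000; try (D,hash)→2200, (B,merge)→4900, (D,merge)→5200, (B,hash)→7400, (B,nl_idx)→11000, (D,nl_idx)→13200 …(+2); best=2200 via (D,hash)
  {CD}: card=100; try (D,nl_idx)→900, (D,hash)→1600, (C,hash)→1600, (D,merge)→1700, (C,merge)→1700, (D,nl)→10100 …(+1); best=900 via (D,nl_idx)
  {AB}: card=480; try (B,nl_idx)→1080, (A,hash)→1520, (B,merge)→4480, (A,merge)→4820, (B,hash)→7320, (B,nl)→24060 …(+1); best=1080 via (B,nl_idx)
  {BCD}: card=10000; try (B,merge)→5700, (B,hash)→8200, (B,nl_idx)→11800, (C,hash)→13600, (B,nl)→40900, (C,merge)→153000 …(+1); best=5700 via (B,merge)
  {ABD}: card=12000; try (D,hash)→2960, (D,merge)→6680, (A,hash)→12920, (D,nl_idx)→16440, (D,nl)→49080, (A,merge)→152620 …(+1); best=2960 via (D,hash)
  {ABCD}: card=12000; try (C,hash)→16360, (A,hash)→16420, (A,merge)→156120, (C,merge)→183760, (A,nl)→605700, (C,nl)→1202960; best=16360 via (C,hash)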